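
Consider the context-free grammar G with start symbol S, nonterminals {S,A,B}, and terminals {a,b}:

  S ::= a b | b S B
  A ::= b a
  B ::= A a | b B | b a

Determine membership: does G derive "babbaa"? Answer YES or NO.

Convert to CNF:
  S -> T0 X2 | T1 T0
  A -> T0 T1
  B -> A T1 | T0 B | T0 T1
  T0 -> b
  T1 -> a
  X2 -> S B

Fill CYK table bottom-up:
  T[0,0] 'b' = {T0}  orig:{}
  T[1,1] 'a' = {T1}  orig:{}
  T[2,2] 'b' = {T0}  orig:{}
  T[3,3] 'b' = {T0}  orig:{}
  T[4,4] 'a' = {T1}  orig:{}
  T[5,5] 'a' = {T1}  orig:{}
  T[0,1] 'ba' = {A,B}
  T[1,2] 'ab' = {S}
  T[2,3] 'bb' = ∅
  T[3,4] 'ba' = {A,B}
  T[4,5] 'aa' = ∅
  T[0,2] 'bab' = ∅
  T[1,3] 'abb' = ∅
  T[2,4] 'bba' = {B}
  T[3,5] 'baa' = {B}
  T[0,3] 'babb' = ∅
  T[1,4] 'abba' = {X2}  orig:{}
  T[2,5] 'bbaa' = {B}
  T[0,4] 'babba' = {S}
  T[1,5] 'abbaa' = {X2}  orig:{}
  T[0,5] 'babbaa' = {S}

S ∈ T[0,5] ⇒ YES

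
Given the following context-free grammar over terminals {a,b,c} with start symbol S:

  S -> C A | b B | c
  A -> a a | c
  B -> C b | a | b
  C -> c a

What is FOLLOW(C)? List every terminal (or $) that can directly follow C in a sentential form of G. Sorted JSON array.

Compute FIRST by fixpoint:
pass 1:
  A via A→a a: +{a}
  A via A→c: +{c}
  B via B→a: +{a}
  B via B→b: +{b}
  C via C→c a: +{c}
  S via S→C A: +{c}
  S via S→b B: +{b}
  FIRST(S)={b,c}  FIRST(A)={a,c}  FIRST(B)={a,b}  FIRST(C)={c}
pass 2:
  B via B→C b: +{c}
  FIRST(S)={b,c}  FIRST(A)={a,c}  FIRST(B)={a,b,c}  FIRST(C)={c}
pass 3: (stable)
  FIRST(S)={b,c}  FIRST(A)={a,c}  FIRST(B)={a,b,c}  FIRST(C)={c}

FOLLOW iteration:
initialize: $ ∈ FOLLOW(S)
round 1:
  B→C b: FOLLOW(C) ⊇ FIRST(b) = {b}; new: +{b}
  S→C A: FOLLOW(C) ⊇ FIRST(A) = {a,c}; new: +{a,c}
  S→C A: FOLLOW(A) ⊇ FOLLOW(S) ⊇ {$}; new: +{$}
  S→b B: FOLLOW(B) ⊇ FOLLOW(S) ⊇ {$}; new: +{$}
  S: {$}  A: {$}  B: {$}  C: {a,b,c}
round 2: (no change)
  S: {$}  A: {$}  B: {$}  C: {a,b,c}

FOLLOW(C) = ["a", "b", "c"]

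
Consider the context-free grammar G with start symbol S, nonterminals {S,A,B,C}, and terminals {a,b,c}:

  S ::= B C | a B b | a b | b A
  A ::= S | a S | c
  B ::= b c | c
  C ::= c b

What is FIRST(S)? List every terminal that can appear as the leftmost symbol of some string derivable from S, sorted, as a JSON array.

FIRST sets, iterate to fixpoint:
iter 1:
  A via A→a S: +{a}
  A via A→c: +{c}
  B via B→b c: +{b}
  B via B→c: +{c}
  C via C→c b: +{c}
  S via S→B C: +{b,c}
  S via S→a B b: +{a}
  FIRST(S)={a,b,c}  FIRST(A)={a,c}  FIRST(B)={b,c}  FIRST(C)={c}
iter 2:
  A via A→S: +{b}
  FIRST(S)={a,b,c}  FIRST(A)={a,b,c}  FIRST(B)={b,c}  FIRST(C)={c}
iter 3: — fixpoint
  FIRST(S)={a,b,c}  FIRST(A)={a,b,c}  FIRST(B)={b,c}  FIRST(C)={c}

FIRST(S) = ["a", "b", "c"]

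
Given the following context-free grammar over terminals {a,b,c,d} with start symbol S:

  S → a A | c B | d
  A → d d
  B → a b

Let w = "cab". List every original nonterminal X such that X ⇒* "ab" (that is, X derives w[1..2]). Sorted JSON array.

Convert to CNF:
  S -> T1 A | T3 B | d
  A -> T0 T0
  B -> T1 T2
  T0 -> d
  T1 -> a
  T2 -> b
  T3 -> c

CYK table (by increasing span) — only the sub-triangle for w[1..2]:
  [1..1]={T1}  "a"  orig:{}
  [2..2]={T2}  "b"  orig:{}
  [1..2]={B}  "ab"

Original NTs in T[1,2] deriving "ab": ["B"]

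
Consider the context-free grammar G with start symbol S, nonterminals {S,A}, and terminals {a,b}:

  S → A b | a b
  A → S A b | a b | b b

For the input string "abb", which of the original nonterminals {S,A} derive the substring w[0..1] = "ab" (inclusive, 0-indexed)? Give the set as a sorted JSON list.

Convert to CNF:
  S -> A T0 | T1 T0
  A -> S X2 | T0 T0 | T1 T0
  T0 -> b
  T1 -> a
  X2 -> A T0

CYK table (by increasing span) (cells [i..j] with 0 ≤ i ≤ j ≤ 1 only):
  [0..0]={T1}  "a"  orig:{}
  [1..1]={T0}  "b"  orig:{}
  [0..1]={A,S}  "ab"

Original NTs in T[0,1] deriving "ab": ["A", "S"]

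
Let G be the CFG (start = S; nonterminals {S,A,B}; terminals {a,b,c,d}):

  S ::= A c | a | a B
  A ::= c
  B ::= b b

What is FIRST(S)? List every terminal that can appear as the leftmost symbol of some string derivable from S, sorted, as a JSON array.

Compute FIRST by fixpoint:
round 1:
  A via A→c: +{c}
  B via B→b b: +{b}
  S via S→A c: +{c}
  S via S→a: +{a}
  S: {a,c}  A: {c}  B: {b}
round 2: — fixpoint
  S: {a,c}  A: {c}  B: {b}

FIRST(S) = ["a", "c"]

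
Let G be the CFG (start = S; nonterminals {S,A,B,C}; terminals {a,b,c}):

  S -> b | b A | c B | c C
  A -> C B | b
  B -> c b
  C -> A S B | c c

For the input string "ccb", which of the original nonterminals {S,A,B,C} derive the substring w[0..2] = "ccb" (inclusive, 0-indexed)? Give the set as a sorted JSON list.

Convert to CNF:
  S -> T0 B | T0 C | T1 A | b
  A -> C B | b
  B -> T0 T1
  C -> A X2 | T0 T0
  T0 -> c
  T1 -> b
  X2 -> S B

CYK table (by increasing span) — only the sub-triangle for w[0..2]:
  cell(0,0) c: {T0}  orig:{}
  cell(1,1) c: {T0}  orig:{}
  cell(2,2) b: {A,S,T1}  orig:{A,S}
  cell(0,1) cc: {C}
  cell(1,2) cb: {B}
  cell(0,2) ccb: {S}

Original NTs in T[0,2] deriving "ccb": ["S"]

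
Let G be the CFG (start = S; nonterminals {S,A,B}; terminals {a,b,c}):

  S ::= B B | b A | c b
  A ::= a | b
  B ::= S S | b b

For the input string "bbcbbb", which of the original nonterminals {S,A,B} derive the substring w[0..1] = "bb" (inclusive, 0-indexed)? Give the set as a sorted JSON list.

Convert to CNF:
  S -> B B | T0 A | T1 T0
  A -> a | b
  B -> S S | T0 T0
  T0 -> b
  T1 -> c

CYK table (by increasing span), restricted to cells inside w[0..1]:
  [0..0]={A,T0}  "b"  orig:{A}
  [1..1]={A,T0}  "b"  orig:{A}
  [0..1]={B,S}  "bb"

Original NTs in T[0,1] deriving "bb": ["B", "S"]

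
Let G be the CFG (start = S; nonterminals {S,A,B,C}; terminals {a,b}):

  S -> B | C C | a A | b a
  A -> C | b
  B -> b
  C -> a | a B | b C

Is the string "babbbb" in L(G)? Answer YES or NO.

CNF form of G:
  S -> C C | T0 A | T1 T0 | b
  A -> T0 B | T1 C | a | b
  B -> b
  C -> T0 B | T1 C | a
  T0 -> a
  T1 -> b

Fill CYK table bottom-up:
  [0..0]={A,B,S,T1}  "b"  orig:{A,B,S}
  [1..1]={A,C,T0}  "a"  orig:{A,C}
  [2..2]={A,B,S,T1}  "b"  orig:{A,B,S}
  [3..3]={A,B,S,T1}  "b"  orig:{A,B,S}
  [4..4]={A,B,S,T1}  "b"  orig:{A,B,S}
  [5..5]={A,B,S,T1}  "b"  orig:{A,B,S}
  [0..1]={A,C,S}  "ba"
  [1..2]={A,C,S}  "ab"
  [2..3]=∅  "bb"
  [3..4]=∅  "bb"
  [4..5]=∅  "bb"
  [0..2]={A,C}  "bab"
  [1..3]=∅  "abb"
  [2..4]=∅  "bbb"
  [3..5]=∅  "bbb"
  [0..3]=∅  "babb"
  [1..4]=∅  "abbb"
  [2..5]=∅  "bbbb"
  [0..4]=∅  "babbb"
  [1..5]=∅  "abbbb"
  [0..5]=∅  "babbbb"

S ∉ T[0,5] ⇒ NO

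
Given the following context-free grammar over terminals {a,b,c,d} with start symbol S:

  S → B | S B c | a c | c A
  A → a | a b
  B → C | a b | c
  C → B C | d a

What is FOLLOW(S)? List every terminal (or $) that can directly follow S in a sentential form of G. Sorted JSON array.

FIRST sets, iterate to fixpoint:
pass 1:
  A via A→a: +{a}
  B via B→a b: +{a}
  B via B→c: +{c}
  C via C→B C: +{a,c}
  C via C→d a: +{d}
  S via S→B: +{a,c}
  FIRST[S]={a,c}  FIRST[A]={a}  FIRST[B]={a,c}  FIRST[C]={a,c,d}
pass 2:
  B via B→C: +{d}
  S via S→B: +{d}
  FIRST[S]={a,c,d}  FIRST[A]={a}  FIRST[B]={a,c,d}  FIRST[C]={a,c,d}
pass 3: (stable)
  FIRST[S]={a,c,d}  FIRST[A]={a}  FIRST[B]={a,c,d}  FIRST[C]={a,c,d}

FOLLOW sets:
initialize: $ ∈ FOLLOW(S)
pass 1:
  C→B C: FOLLOW(B) ⊇ FIRST(C) = {a,c,d}; new: +{a,c,d}
  S→B: FOLLOW(B) ⊇ FOLLOW(S) ⊇ {$}; new: +{$}
  S→S B c: FOLLOW(S) ⊇ FIRST(B) = {a,c,d}; new: +{a,c,d}
  S→c A: FOLLOW(A) ⊇ FOLLOW(S) ⊇ {$,a,c,d}; new: +{$,a,c,d}
  FOLLOW[S]={$,a,c,d}  FOLLOW[A]={$,a,c,d}  FOLLOW[B]={$,a,c,d}  FOLLOW[C]={}
pass 2:
  B→C: FOLLOW(C) ⊇ FOLLOW(B) ⊇ {$,a,c,d}; new: +{$,a,c,d}
  FOLLOW[S]={$,a,c,d}  FOLLOW[A]={$,a,c,d}  FOLLOW[B]={$,a,c,d}  FOLLOW[C]={$,a,c,d}
pass 3: — fixpoint
  FOLLOW[S]={$,a,c,d}  FOLLOW[A]={$,a,c,d}  FOLLOW[B]={$,a,c,d}  FOLLOW[C]={$,a,c,d}

FOLLOW(S) = ["$", "a", "c", "d"]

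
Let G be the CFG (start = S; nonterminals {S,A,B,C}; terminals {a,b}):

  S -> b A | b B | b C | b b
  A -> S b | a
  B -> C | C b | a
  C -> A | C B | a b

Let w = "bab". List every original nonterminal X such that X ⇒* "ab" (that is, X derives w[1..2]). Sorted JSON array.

Convert to CNF:
  S -> T0 A | T0 B | T0 C | T0 T0
  A -> S T0 | a
  B -> C B | C T0 | S T0 | T1 T0 | a
  C -> C B | S T0 | T1 T0 | a
  T0 -> b
  T1 -> a

CYK fill — only the sub-triangle for w[1..2]:
  [1..1]={A,B,C,T1}  "a"  orig:{A,B,C}
  [2..2]={T0}  "b"  orig:{}
  [1..2]={B,C}  "ab"

Original NTs in T[1,2] deriving "ab": ["B", "C"]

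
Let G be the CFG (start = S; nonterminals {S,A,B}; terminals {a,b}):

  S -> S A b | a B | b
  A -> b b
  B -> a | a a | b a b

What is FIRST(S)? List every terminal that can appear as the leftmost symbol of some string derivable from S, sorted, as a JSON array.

FIRST sets, iterate to fixpoint:
[1]
  A via A→b b: +{b}
  B via B→a: +{a}
  B via B→b a b: +{b}
  S via S→a B: +{a}
  S via S→b: +{b}
  FIRST(S)={a,b}  FIRST(A)={b}  FIRST(B)={a,b}
[2] (stable)
  FIRST(S)={a,b}  FIRST(A)={b}  FIRST(B)={a,b}

FIRST(S) = ["a", "b"]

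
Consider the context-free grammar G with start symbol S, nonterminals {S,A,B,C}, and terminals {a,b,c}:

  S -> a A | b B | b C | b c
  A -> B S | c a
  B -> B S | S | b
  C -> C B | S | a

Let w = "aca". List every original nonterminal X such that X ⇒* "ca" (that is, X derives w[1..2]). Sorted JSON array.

Convert to CNF:
  S -> T1 A | T2 B | T2 C | T2 T0
  A -> B S | T0 T1
  B -> B S | T1 A | T2 B | T2 C | T2 T0 | b
  C -> C B | T1 A | T2 B | T2 C | T2 T0 | a
  T0 -> c
  T1 -> a
  T2 -> b

Fill CYK table bottom-up — only the sub-triangle for w[1..2]:
  cell(1,1) c: {T0}  orig:{}
  cell(2,2) a: {C,T1}  orig:{C}
  cell(1,2) ca: {A}

Original NTs in T[1,2] deriving "ca": ["A"]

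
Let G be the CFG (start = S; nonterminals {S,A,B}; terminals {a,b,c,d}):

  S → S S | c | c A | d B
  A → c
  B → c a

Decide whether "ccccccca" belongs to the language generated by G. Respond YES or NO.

CNF form of G:
  S -> S S | T0 A | T2 B | c
  A -> c
  B -> T0 T1
  T0 -> c
  T1 -> a
  T2 -> d

Fill CYK table bottom-up:
  cell(0,0) c: {A,S,T0}  orig:{A,S}
  cell(1,1) c: {A,S,T0}  orig:{A,S}
  cell(2,2) c: {A,S,T0}  orig:{A,S}
  cell(3,3) c: {A,S,T0}  orig:{A,S}
  cell(4,4) c: {A,S,T0}  orig:{A,S}
  cell(5,5) c: {A,S,T0}  orig:{A,S}
  cell(6,6) c: {A,S,T0}  orig:{A,S}
  cell(7,7) a: {T1}  orig:{}
  cell(0,1) cc: {S}
  cell(1,2) cc: {S}
  cell(2,3) cc: {S}
  cell(3,4) cc: {S}
  cell(4,5) cc: {S}
  cell(5,6) cc: {S}
  cell(6,7) ca: {B}
  cell(0,2) ccc: {S}
  cell(1,3) ccc: {S}
  cell(2,4) ccc: {S}
  cell(3,5) ccc: {S}
  cell(4,6) ccc: {S}
  cell(5,7) cca: ∅
  cell(0,3) cccc: {S}
  cell(1,4) cccc: {S}
  cell(2,5) cccc: {S}
  cell(3,6) cccc: {S}
  cell(4,7) ccca: ∅
  cell(0,4) ccccc: {S}
  cell(1,5) ccccc: {S}
  cell(2,6) ccccc: {S}
  cell(3,7) cccca: ∅
  cell(0,5) cccccc: {S}
  cell(1,6) cccccc: {S}
  cell(2,7) ccccca: ∅
  cell(0,6) ccccccc: {S}
  cell(1,7) cccccca: ∅
  cell(0,7) ccccccca: ∅

S ∉ T[0,7] ⇒ NO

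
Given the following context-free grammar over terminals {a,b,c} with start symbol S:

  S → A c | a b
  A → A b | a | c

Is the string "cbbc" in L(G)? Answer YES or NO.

Convert to CNF:
  S -> A T1 | T2 T0
  A -> A T0 | a | c
  T0 -> b
  T1 -> c
  T2 -> a

CYK fill:
  T[0,0] 'c' = {A,T1}  orig:{A}
  T[1,1] 'b' = {T0}  orig:{}
  T[2,2] 'b' = {T0}  orig:{}
  T[3,3] 'c' = {A,T1}  orig:{A}
  T[0,1] 'cb' = {A}
  T[1,2] 'bb' = ∅
  T[2,3] 'bc' = ∅
  T[0,2] 'cbb' = {A}
  T[1,3] 'bbc' = ∅
  T[0,3] 'cbbc' = {S}

S ∈ T[0,3] ⇒ YES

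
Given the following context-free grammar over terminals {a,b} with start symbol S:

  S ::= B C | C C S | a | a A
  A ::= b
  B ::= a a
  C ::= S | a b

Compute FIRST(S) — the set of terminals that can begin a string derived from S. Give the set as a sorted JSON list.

FIRST iteration:
[1]
  A via A→b: +{b}
  B via B→a a: +{a}
  C via C→a b: +{a}
  S via S→B C: +{a}
  S: {a}  A: {b}  B: {a}  C: {a}
[2] (no change)
  S: {a}  A: {b}  B: {a}  C: {a}

FIRST(S) = ["a"]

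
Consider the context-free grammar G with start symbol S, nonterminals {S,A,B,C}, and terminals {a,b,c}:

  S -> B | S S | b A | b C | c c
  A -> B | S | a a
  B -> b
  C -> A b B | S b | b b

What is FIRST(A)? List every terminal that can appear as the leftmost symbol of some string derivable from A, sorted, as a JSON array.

FIRST sets, iterate to fixpoint:
pass 1:
  A via A→a a: +{a}
  B via B→b: +{b}
  C via C→A b B: +{a}
  C via C→b b: +{b}
  S via S→B: +{b}
  S via S→c c: +{c}
  FIRST(S)={b,c}  FIRST(A)={a}  FIRST(B)={b}  FIRST(C)={a,b}
pass 2:
  A via A→B: +{b}
  A via A→S: +{c}
  C via C→A b B: +{c}
  FIRST(S)={b,c}  FIRST(A)={a,b,c}  FIRST(B)={b}  FIRST(C)={a,b,c}
pass 3: done
  FIRST(S)={b,c}  FIRST(A)={a,b,c}  FIRST(B)={b}  FIRST(C)={a,b,c}

FIRST(A) = ["a", "b", "c"]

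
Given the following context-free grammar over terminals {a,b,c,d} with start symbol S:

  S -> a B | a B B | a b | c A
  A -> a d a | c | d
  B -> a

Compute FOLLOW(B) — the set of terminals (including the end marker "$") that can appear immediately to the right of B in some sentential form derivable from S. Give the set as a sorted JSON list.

Compute FIRST by fixpoint:
iter 1:
  A via A→a d a: +{a}
  A via A→c: +{c}
  A via A→d: +{d}
  B via B→a: +{a}
  S via S→a B: +{a}
  S via S→c A: +{c}
  FIRST[S]={a,c}  FIRST[A]={a,c,d}  FIRST[B]={a}
iter 2: (no change)
  FIRST[S]={a,c}  FIRST[A]={a,c,d}  FIRST[B]={a}

FOLLOW sets:
seed FOLLOW(S) with $
pass 1:
  S→a B: FOLLOW(B) ⊇ FOLLOW(S) ⊇ {$}; new: +{$}
  S→a B B: FOLLOW(B) ⊇ FIRST(B) = {a}; new: +{a}
  S→c A: FOLLOW(A) ⊇ FOLLOW(S) ⊇ {$}; new: +{$}
  FOLLOW[S]={$}  FOLLOW[A]={$}  FOLLOW[B]={$,a}
pass 2: — fixpoint
  FOLLOW[S]={$}  FOLLOW[A]={$}  FOLLOW[B]={$,a}

FOLLOW(B) = ["$", "a"]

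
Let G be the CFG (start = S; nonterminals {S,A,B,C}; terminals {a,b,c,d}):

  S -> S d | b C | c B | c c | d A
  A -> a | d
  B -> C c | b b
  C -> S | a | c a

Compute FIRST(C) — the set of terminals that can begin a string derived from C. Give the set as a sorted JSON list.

FIRST sets, iterate to fixpoint:
[1]
  A via A→a: +{a}
  A via A→d: +{d}
  B via B→b b: +{b}
  C via C→a: +{a}
  C via C→c a: +{c}
  S via S→b C: +{b}
  S via S→c B: +{c}
  S via S→d A: +{d}
  FIRST(S)={b,c,d}  FIRST(A)={a,d}  FIRST(B)={b}  FIRST(C)={a,c}
[2]
  B via B→C c: +{a,c}
  C via C→S: +{b,d}
  FIRST(S)={b,c,d}  FIRST(A)={a,d}  FIRST(B)={a,b,c}  FIRST(C)={a,b,c,d}
[3]
  B via B→C c: +{d}
  FIRST(S)={b,c,d}  FIRST(A)={a,d}  FIRST(B)={a,b,c,d}  FIRST(C)={a,b,c,d}
[4] — fixpoint
  FIRST(S)={b,c,d}  FIRST(A)={a,d}  FIRST(B)={a,b,c,d}  FIRST(C)={a,b,c,d}

FIRST(C) = ["a", "b", "c", "d"]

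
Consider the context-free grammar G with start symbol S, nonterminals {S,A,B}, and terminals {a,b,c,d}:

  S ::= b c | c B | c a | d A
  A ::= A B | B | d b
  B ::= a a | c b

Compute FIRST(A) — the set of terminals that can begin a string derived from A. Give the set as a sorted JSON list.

FIRST sets, iterate to fixpoint:
iter 1:
  A via A→d b: +{d}
  B via B→a a: +{a}
  B via B→c b: +{c}
  S via S→b c: +{b}
  S via S→c B: +{c}
  S via S→d A: +{d}
  FIRST[S]={b,c,d}  FIRST[A]={d}  FIRST[B]={a,c}
iter 2:
  A via A→B: +{a,c}
  FIRST[S]={b,c,d}  FIRST[A]={a,c,d}  FIRST[B]={a,c}
iter 3: (no change)
  FIRST[S]={b,c,d}  FIRST[A]={a,c,d}  FIRST[B]={a,c}

FIRST(A) = ["a", "c", "d"]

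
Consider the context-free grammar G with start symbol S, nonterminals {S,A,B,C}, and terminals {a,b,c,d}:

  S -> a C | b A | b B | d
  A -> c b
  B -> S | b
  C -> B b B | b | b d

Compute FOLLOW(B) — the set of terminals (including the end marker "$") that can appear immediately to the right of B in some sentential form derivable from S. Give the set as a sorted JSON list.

Compute FIRST by fixpoint:
round 1:
  A via A→c b: +{c}
  B via B→b: +{b}
  C via C→B b B: +{b}
  S via S→a C: +{a}
  S via S→b A: +{b}
  S via S→d: +{d}
  FIRST[S]={a,b,d}  FIRST[A]={c}  FIRST[B]={b}  FIRST[C]={b}
round 2:
  B via B→S: +{a,d}
  C via C→B b B: +{a,d}
  FIRST[S]={a,b,d}  FIRST[A]={c}  FIRST[B]={a,b,d}  FIRST[C]={a,b,d}
round 3: — fixpoint
  FIRST[S]={a,b,d}  FIRST[A]={c}  FIRST[B]={a,b,d}  FIRST[C]={a,b,d}

Compute FOLLOW by fixpoint:
seed FOLLOW(S) with $
pass 1:
  C→B b B: FOLLOW(B) ⊇ FIRST(b) = {b}; new: +{b}
  S→a C: FOLLOW(C) ⊇ FOLLOW(S) ⊇ {$}; new: +{$}
  S→b A: FOLLOW(A) ⊇ FOLLOW(S) ⊇ {$}; new: +{$}
  S→b B: FOLLOW(B) ⊇ FOLLOW(S) ⊇ {$}; new: +{$}
  FOLLOW(S)={$}  FOLLOW(A)={$}  FOLLOW(B)={$,b}  FOLLOW(C)={$}
pass 2:
  B→S: FOLLOW(S) ⊇ FOLLOW(B) ⊇ {$,b}; new: +{b}
  S→a C: FOLLOW(C) ⊇ FOLLOW(S) ⊇ {$,b}; new: +{b}
  S→b A: FOLLOW(A) ⊇ FOLLOW(S) ⊇ {$,b}; new: +{b}
  FOLLOW(S)={$,b}  FOLLOW(A)={$,b}  FOLLOW(B)={$,b}  FOLLOW(C)={$,b}
pass 3: done
  FOLLOW(S)={$,b}  FOLLOW(A)={$,b}  FOLLOW(B)={$,b}  FOLLOW(C)={$,b}

FOLLOW(B) = ["$", "b"]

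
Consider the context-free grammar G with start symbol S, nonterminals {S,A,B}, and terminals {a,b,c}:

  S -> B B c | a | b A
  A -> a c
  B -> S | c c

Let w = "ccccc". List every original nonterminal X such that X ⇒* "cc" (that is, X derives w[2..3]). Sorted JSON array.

Convert to CNF:
  S -> B X4 | T2 A | a
  A -> T0 T1
  B -> B X3 | T1 T1 | T2 A | a
  T0 -> a
  T1 -> c
  T2 -> b
  X3 -> B T1
  X4 -> B T1

Fill CYK table bottom-up, restricted to cells inside w[2..3]:
  [2..2]={T1}  "c"  orig:{}
  [3..3]={T1}  "c"  orig:{}
  [2..3]={B}  "cc"

Original NTs in T[2,3] deriving "cc": ["B"]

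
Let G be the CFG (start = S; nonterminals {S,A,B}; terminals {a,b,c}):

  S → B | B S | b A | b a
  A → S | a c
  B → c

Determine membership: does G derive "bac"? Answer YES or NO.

CNF form of G:
  S -> B S | T2 A | T2 T0 | c
  A -> B S | T0 T1 | T2 A | T2 T0 | c
  B -> c
  T0 -> a
  T1 -> c
  T2 -> b

CYK fill:
  [0..0]={T2}  "b"  orig:{}
  [1..1]={T0}  "a"  orig:{}
  [2..2]={A,B,S,T1}  "c"  orig:{A,B,S}
  [0..1]={A,S}  "ba"
  [1..2]={A}  "ac"
  [0..2]={A,S}  "bac"

S ∈ T[0,2] ⇒ YES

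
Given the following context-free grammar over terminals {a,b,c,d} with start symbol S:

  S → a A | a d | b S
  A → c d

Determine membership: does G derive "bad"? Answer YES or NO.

CNF form of G:
  S -> T2 A | T2 T1 | T3 S
  A -> T0 T1
  T0 -> c
  T1 -> d
  T2 -> a
  T3 -> b

CYK table (by increasing span):
  T[0,0] 'b' = {T3}  orig:{}
  T[1,1] 'a' = {T2}  orig:{}
  T[2,2] 'd' = {T1}  orig:{}
  T[0,1] 'ba' = ∅
  T[1,2] 'ad' = {S}
  T[0,2] 'bad' = {S}

S ∈ T[0,2] ⇒ YES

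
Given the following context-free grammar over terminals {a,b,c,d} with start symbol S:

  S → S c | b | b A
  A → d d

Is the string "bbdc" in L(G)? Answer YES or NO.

CNF form of G:
  S -> S T1 | T2 A | b
  A -> T0 T0
  T0 -> d
  T1 -> c
  T2 -> b

CYK table (by increasing span):
  [0..0]={S,T2}  "b"  orig:{S}
  [1..1]={S,T2}  "b"  orig:{S}
  [2..2]={T0}  "d"  orig:{}
  [3..3]={T1}  "c"  orig:{}
  [0..1]=∅  "bb"
  [1..2]=∅  "bd"
  [2..3]=∅  "dc"
  [0..2]=∅  "bbd"
  [1..3]=∅  "bdc"
  [0..3]=∅  "bbdc"

S ∉ T[0,3] ⇒ NO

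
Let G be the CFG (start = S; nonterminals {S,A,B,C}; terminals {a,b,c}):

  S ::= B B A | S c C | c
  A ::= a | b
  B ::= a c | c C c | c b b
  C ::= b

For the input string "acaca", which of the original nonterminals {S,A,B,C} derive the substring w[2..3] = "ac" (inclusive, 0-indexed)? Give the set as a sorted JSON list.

CNF form of G:
  S -> B X5 | S X6 | c
  A -> a | b
  B -> T0 T1 | T1 X3 | T1 X4
  C -> b
  T0 -> a
  T1 -> c
  T2 -> b
  X3 -> C T1
  X4 -> T2 T2
  X5 -> B A
  X6 -> T1 C

Fill CYK table bottom-up (cells [i..j] with 2 ≤ i ≤ j ≤ 3 only):
  T[2,2] 'a' = {A,T0}  orig:{A}
  T[3,3] 'c' = {S,T1}  orig:{S}
  T[2,3] 'ac' = {B}

Original NTs in T[2,3] deriving "ac": ["B"]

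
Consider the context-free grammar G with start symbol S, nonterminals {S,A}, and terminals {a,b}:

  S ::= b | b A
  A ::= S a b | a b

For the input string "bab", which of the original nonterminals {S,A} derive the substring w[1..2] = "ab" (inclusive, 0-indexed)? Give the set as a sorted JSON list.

Convert to CNF:
  S -> T1 A | b
  A -> S X2 | T0 T1
  T0 -> a
  T1 -> b
  X2 -> T0 T1

CYK table (by increasing span) — only the sub-triangle for w[1..2]:
  cell(1,1) a: {T0}  orig:{}
  cell(2,2) b: {S,T1}  orig:{S}
  cell(1,2) ab: {A,X2}  orig:{A}

Original NTs in T[1,2] deriving "ab": ["A"]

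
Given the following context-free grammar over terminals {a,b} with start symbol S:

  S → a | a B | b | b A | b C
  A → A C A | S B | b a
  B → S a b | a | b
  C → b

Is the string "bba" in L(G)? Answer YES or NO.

CNF form of G:
  S -> T0 A | T0 C | T1 B | a | b
  A -> A X2 | S B | T0 T1
  B -> S X3 | a | b
  C -> b
  T0 -> b
  T1 -> a
  X2 -> C A
  X3 -> T1 T0

Fill CYK table bottom-up:
  cell(0,0) b: {B,C,S,T0}  orig:{B,C,S}
  cell(1,1) b: {B,C,S,T0}  orig:{B,C,S}
  cell(2,2) a: {B,S,T1}  orig:{B,S}
  cell(0,1) bb: {A,S}
  cell(1,2) ba: {A}
  cell(0,2) bba: {A,S,X2}  orig:{A,S}

S ∈ T[0,2] ⇒ YES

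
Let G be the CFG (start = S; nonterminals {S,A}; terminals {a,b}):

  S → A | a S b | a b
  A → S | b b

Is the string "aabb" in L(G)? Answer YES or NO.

CNF form of G:
  S -> T0 T1 | T0 X3 | T1 T1
  A -> T0 T1 | T0 X2 | T1 T1
  T0 -> a
  T1 -> b
  X2 -> S T1
  X3 -> S T1

Fill CYK table bottom-up:
  cell(0,0) a: {T0}  orig:{}
  cell(1,1) a: {T0}  orig:{}
  cell(2,2) b: {T1}  orig:{}
  cell(3,3) b: {T1}  orig:{}
  cell(0,1) aa: ∅
  cell(1,2) ab: {A,S}
  cell(2,3) bb: {A,S}
  cell(0,2) aab: ∅
  cell(1,3) abb: {X2,X3}  orig:{}
  cell(0,3) aabb: {A,S}

S ∈ T[0,3] ⇒ YES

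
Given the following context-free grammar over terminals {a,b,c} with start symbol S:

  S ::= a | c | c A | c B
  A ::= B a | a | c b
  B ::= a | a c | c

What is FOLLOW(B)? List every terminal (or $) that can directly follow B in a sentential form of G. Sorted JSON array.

FIRST sets, iterate to fixpoint:
round 1:
  A via A→a: +{a}
  A via A→c b: +{c}
  B via B→a: +{a}
  B via B→c: +{c}
  S via S→a: +{a}
  S via S→c: +{c}
  FIRST[S]={a,c}  FIRST[A]={a,c}  FIRST[B]={a,c}
round 2: (stable)
  FIRST[S]={a,c}  FIRST[A]={a,c}  FIRST[B]={a,c}

FOLLOW iteration:
initialize: $ ∈ FOLLOW(S)
[1]
  A→B a: FOLLOW(B) ⊇ FIRST(a) = {a}; new: +{a}
  S→c A: FOLLOW(A) ⊇ FOLLOW(S) ⊇ {$}; new: +{$}
  S→c B: FOLLOW(B) ⊇ FOLLOW(S) ⊇ {$}; new: +{$}
  FOLLOW[S]={$}  FOLLOW[A]={$}  FOLLOW[B]={$,a}
[2] done
  FOLLOW[S]={$}  FOLLOW[A]={$}  FOLLOW[B]={$,a}

FOLLOW(B) = ["$", "a"]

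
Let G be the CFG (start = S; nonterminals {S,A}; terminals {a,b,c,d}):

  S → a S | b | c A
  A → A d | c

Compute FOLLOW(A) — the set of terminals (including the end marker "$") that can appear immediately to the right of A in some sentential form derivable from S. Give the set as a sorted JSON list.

Compute FIRST by fixpoint:
iter 1:
  A via A→c: +{c}
  S via S→a S: +{a}
  S via S→b: +{b}
  S via S→c A: +{c}
  FIRST(S)={a,b,c}  FIRST(A)={c}
iter 2: — fixpoint
  FIRST(S)={a,b,c}  FIRST(A)={c}

FOLLOW sets:
FOLLOW(S) := {$}
pass 1:
  A→A d: FOLLOW(A) ⊇ FIRST(d) = {d}; new: +{d}
  S→c A: FOLLOW(A) ⊇ FOLLOW(S) ⊇ {$}; new: +{$}
  S: {$}  A: {$,d}
pass 2: done
  S: {$}  A: {$,d}

FOLLOW(A) = ["$", "d"]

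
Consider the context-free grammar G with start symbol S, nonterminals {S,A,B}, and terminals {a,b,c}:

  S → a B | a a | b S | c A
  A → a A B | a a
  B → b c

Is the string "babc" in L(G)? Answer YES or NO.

CNF form of G:
  S -> T0 B | T0 T0 | T1 S | T2 A
  A -> T0 T0 | T0 X3
  B -> T1 T2
  T0 -> a
  T1 -> b
  T2 -> c
  X3 -> A B

CYK fill:
  cell(0,0) b: {T1}  orig:{}
  cell(1,1) a: {T0}  orig:{}
  cell(2,2) b: {T1}  orig:{}
  cell(3,3) c: {T2}  orig:{}
  cell(0,1) ba: ∅
  cell(1,2) ab: ∅
  cell(2,3) bc: {B}
  cell(0,2) bab: ∅
  cell(1,3) abc: {S}
  cell(0,3) babc: {S}

S ∈ T[0,3] ⇒ YES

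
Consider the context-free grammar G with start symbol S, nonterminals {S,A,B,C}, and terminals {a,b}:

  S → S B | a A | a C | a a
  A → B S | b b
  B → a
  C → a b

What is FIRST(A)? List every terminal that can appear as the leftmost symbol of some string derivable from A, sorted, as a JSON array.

FIRST sets, iterate to fixpoint:
pass 1:
  A via A→b b: +{b}
  B via B→a: +{a}
  C via C→a b: +{a}
  S via S→a A: +{a}
  S: {a}  A: {b}  B: {a}  C: {a}
pass 2:
  A via A→B S: +{a}
  S: {a}  A: {a,b}  B: {a}  C: {a}
pass 3: — fixpoint
  S: {a}  A: {a,b}  B: {a}  C: {a}

FIRST(A) = ["a", "b"]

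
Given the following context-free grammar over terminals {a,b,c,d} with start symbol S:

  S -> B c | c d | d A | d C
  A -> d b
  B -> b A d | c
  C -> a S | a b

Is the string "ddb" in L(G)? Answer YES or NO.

CNF form of G:
  S -> B T3 | T0 A | T0 C | T3 T0
  A -> T0 T1
  B -> T1 X4 | c
  C -> T2 S | T2 T1
  T0 -> d
  T1 -> b
  T2 -> a
  T3 -> c
  X4 -> A T0

CYK table (by increasing span):
  T[0,0] 'd' = {T0}  orig:{}
  T[1,1] 'd' = {T0}  orig:{}
  T[2,2] 'b' = {T1}  orig:{}
  T[0,1] 'dd' = ∅
  T[1,2] 'db' = {A}
  T[0,2] 'ddb' = {S}

S ∈ T[0,2] ⇒ YES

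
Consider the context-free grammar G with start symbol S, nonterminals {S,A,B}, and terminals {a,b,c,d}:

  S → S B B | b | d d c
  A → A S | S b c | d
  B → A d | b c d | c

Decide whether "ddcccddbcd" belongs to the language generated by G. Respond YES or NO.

CNF form of G:
  S -> S X5 | T2 X6 | b
  A -> A S | S X3 | d
  B -> A T2 | T0 X4 | c
  T0 -> b
  T1 -> c
  T2 -> d
  X3 -> T0 T1
  X4 -> T1 T2
  X5 -> B B
  X6 -> T2 T1

Fill CYK table bottom-up:
  T[0,0] 'd' = {A,T2}  orig:{A}
  T[1,1] 'd' = {A,T2}  orig:{A}
  T[2,2] 'c' = {B,T1}  orig:{B}
  T[3,3] 'c' = {B,T1}  orig:{B}
  T[4,4] 'c' = {B,T1}  orig:{B}
  T[5,5] 'd' = {A,T2}  orig:{A}
  T[6,6] 'd' = {A,T2}  orig:{A}
  T[7,7] 'b' = {S,T0}  orig:{S}
  T[8,8] 'c' = {B,T1}  orig:{B}
  T[9,9] 'd' = {A,T2}  orig:{A}
  T[0,1] 'dd' = {B}
  T[1,2] 'dc' = {X6}  orig:{}
  T[2,3] 'cc' = {X5}  orig:{}
  T[3,4] 'cc' = {X5}  orig:{}
  T[4,5] 'cd' = {X4}  orig:{}
  T[5,6] 'dd' = {B}
  T[6,7] 'db' = {A}
  T[7,8] 'bc' = {X3}  orig:{}
  T[8,9] 'cd' = {X4}  orig:{}
  T[0,2] 'ddc' = {S,X5}  orig:{S}
  T[1,3] 'dcc' = ∅
  T[2,4] 'ccc' = ∅
  T[3,5] 'ccd' = ∅
  T[4,6] 'cdd' = {X5}  orig:{}
  T[5,7] 'ddb' = ∅
  T[6,8] 'dbc' = ∅
  T[7,9] 'bcd' = {B}
  T[0,3] 'ddcc' = ∅
  T[1,4] 'dccc' = ∅
  T[2,5] 'cccd' = ∅
  T[3,6] 'ccdd' = ∅
  T[4,7] 'cddb' = ∅
  T[5,8] 'ddbc' = ∅
  T[6,9] 'dbcd' = ∅
  T[0,4] 'ddccc' = {S}
  T[1,5] 'dcccd' = ∅
  T[2,6] 'cccdd' = ∅
  T[3,7] 'ccddb' = ∅
  T[4,8] 'cddbc' = ∅
  T[5,9] 'ddbcd' = {X5}  orig:{}
  T[0,5] 'ddcccd' = ∅
  T[1,6] 'dcccdd' = ∅
  T[2,7] 'cccddb' = ∅
  T[3,8] 'ccddbc' = ∅
  T[4,9] 'cddbcd' = ∅
  T[0,6] 'ddcccdd' = ∅
  T[1,7] 'dcccddb' = ∅
  T[2,8] 'cccddbc' = ∅
  T[3,9] 'ccddbcd' = ∅
  T[0,7] 'ddcccddb' = ∅
  T[1,8] 'dcccddbc' = ∅
  T[2,9] 'cccddbcd' = ∅
  T[0,8] 'ddcccddbc' = ∅
  T[1,9] 'dcccddbcd' = ∅
  T[0,9] 'ddcccddbcd' = {S}

S ∈ T[0,9] ⇒ YES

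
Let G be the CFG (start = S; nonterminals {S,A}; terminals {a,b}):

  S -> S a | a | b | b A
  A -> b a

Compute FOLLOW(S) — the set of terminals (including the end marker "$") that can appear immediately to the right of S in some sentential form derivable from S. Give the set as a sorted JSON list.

FIRST iteration:
[1]
  A via A→b a: +{b}
  S via S→a: +{a}
  S via S→b: +{b}
  FIRST(S)={a,b}  FIRST(A)={b}
[2] — fixpoint
  FIRST(S)={a,b}  FIRST(A)={b}

FOLLOW sets:
initialize: $ ∈ FOLLOW(S)
round 1:
  S→S a: FOLLOW(S) ⊇ FIRST(a) = {a}; new: +{a}
  S→b A: FOLLOW(A) ⊇ FOLLOW(S) ⊇ {$,a}; new: +{$,a}
  FOLLOW[S]={$,a}  FOLLOW[A]={$,a}
round 2: done
  FOLLOW[S]={$,a}  FOLLOW[A]={$,a}

FOLLOW(S) = ["$", "a"]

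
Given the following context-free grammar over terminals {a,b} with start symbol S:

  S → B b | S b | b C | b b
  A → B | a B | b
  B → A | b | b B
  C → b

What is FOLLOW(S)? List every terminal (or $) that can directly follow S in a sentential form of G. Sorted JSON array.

Compute FIRST by fixpoint:
iter 1:
  A via A→a B: +{a}
  A via A→b: +{b}
  B via B→A: +{a,b}
  C via C→b: +{b}
  S via S→B b: +{a,b}
  FIRST[S]={a,b}  FIRST[A]={a,b}  FIRST[B]={a,b}  FIRST[C]={b}
iter 2: done
  FIRST[S]={a,b}  FIRST[A]={a,b}  FIRST[B]={a,b}  FIRST[C]={b}

FOLLOW sets:
seed FOLLOW(S) with $
pass 1:
  S→B b: FOLLOW(B) ⊇ FIRST(b) = {b}; new: +{b}
  S→S b: FOLLOW(S) ⊇ FIRST(b) = {b}; new: +{b}
  S→b C: FOLLOW(C) ⊇ FOLLOW(S) ⊇ {$,b}; new: +{$,b}
  S: {$,b}  A: {}  B: {b}  C: {$,b}
pass 2:
  B→A: FOLLOW(A) ⊇ FOLLOW(B) ⊇ {b}; new: +{b}
  S: {$,b}  A: {b}  B: {b}  C: {$,b}
pass 3: (stable)
  S: {$,b}  A: {b}  B: {b}  C: {$,b}

FOLLOW(S) = ["$", "b"]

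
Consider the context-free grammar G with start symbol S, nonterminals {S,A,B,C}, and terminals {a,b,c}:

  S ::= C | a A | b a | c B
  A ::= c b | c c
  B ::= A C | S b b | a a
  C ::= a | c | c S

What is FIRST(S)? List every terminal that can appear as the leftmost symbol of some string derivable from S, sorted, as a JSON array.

Compute FIRST by fixpoint:
iter 1:
  A via A→c b: +{c}
  B via B→A C: +{c}
  B via B→a a: +{a}
  C via C→a: +{a}
  C via C→c: +{c}
  S via S→C: +{a,c}
  S via S→b a: +{b}
  S: {a,b,c}  A: {c}  B: {a,c}  C: {a,c}
iter 2:
  B via B→S b b: +{b}
  S: {a,b,c}  A: {c}  B: {a,b,c}  C: {a,c}
iter 3: done
  S: {a,b,c}  A: {c}  B: {a,b,c}  C: {a,c}

FIRST(S) = ["a", "b", "c"]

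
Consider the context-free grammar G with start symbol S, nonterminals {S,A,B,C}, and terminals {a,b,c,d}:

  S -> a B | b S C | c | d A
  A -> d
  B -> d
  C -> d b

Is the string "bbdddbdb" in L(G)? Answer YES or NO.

CNF form of G:
  S -> T0 A | T1 X3 | T2 B | c
  A -> d
  B -> d
  C -> T0 T1
  T0 -> d
  T1 -> b
  T2 -> a
  X3 -> S C

CYK table (by increasing span):
  T[0,0] 'b' = {T1}  orig:{}
  T[1,1] 'b' = {T1}  orig:{}
  T[2,2] 'd' = {A,B,T0}  orig:{A,B}
  T[3,3] 'd' = {A,B,T0}  orig:{A,B}
  T[4,4] 'd' = {A,B,T0}  orig:{A,B}
  T[5,5] 'b' = {T1}  orig:{}
  T[6,6] 'd' = {A,B,T0}  orig:{A,B}
  T[7,7] 'b' = {T1}  orig:{}
  T[0,1] 'bb' = ∅
  T[1,2] 'bd' = ∅
  T[2,3] 'dd' = {S}
  T[3,4] 'dd' = {S}
  T[4,5] 'db' = {C}
  T[5,6] 'bd' = ∅
  T[6,7] 'db' = {C}
  T[0,2] 'bbd' = ∅
  T[1,3] 'bdd' = ∅
  T[2,4] 'ddd' = ∅
  T[3,5] 'ddb' = ∅
  T[4,6] 'dbd' = ∅
  T[5,7] 'bdb' = ∅
  T[0,3] 'bbdd' = ∅
  T[1,4] 'bddd' = ∅
  T[2,5] 'dddb' = {X3}  orig:{}
  T[3,6] 'ddbd' = ∅
  T[4,7] 'dbdb' = ∅
  T[0,4] 'bbddd' = ∅
  T[1,5] 'bdddb' = {S}
  T[2,6] 'dddbd' = ∅
  T[3,7] 'ddbdb' = ∅
  T[0,5] 'bbdddb' = ∅
  T[1,6] 'bdddbd' = ∅
  T[2,7] 'dddbdb' = ∅
  T[0,6] 'bbdddbd' = ∅
  T[1,7] 'bdddbdb' = {X3}  orig:{}
  T[0,7] 'bbdddbdb' = {S}

S ∈ T[0,7] ⇒ YES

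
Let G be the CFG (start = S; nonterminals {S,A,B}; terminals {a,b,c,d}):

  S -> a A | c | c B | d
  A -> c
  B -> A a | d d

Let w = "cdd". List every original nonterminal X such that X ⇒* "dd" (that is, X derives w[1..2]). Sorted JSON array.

Convert to CNF:
  S -> T0 A | T2 B | c | d
  A -> c
  B -> A T0 | T1 T1
  T0 -> a
  T1 -> d
  T2 -> c

CYK table (by increasing span) — only the sub-triangle for w[1..2]:
  [1..1]={S,T1}  "d"  orig:{S}
  [2..2]={S,T1}  "d"  orig:{S}
  [1..2]={B}  "dd"

Original NTs in T[1,2] deriving "dd": ["B"]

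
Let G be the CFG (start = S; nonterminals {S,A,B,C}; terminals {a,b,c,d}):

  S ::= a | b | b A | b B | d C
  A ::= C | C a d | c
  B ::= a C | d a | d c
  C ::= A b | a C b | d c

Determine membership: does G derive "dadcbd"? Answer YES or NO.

CNF form of G:
  S -> T0 A | T0 B | T2 C | a | b
  A -> A T0 | C X4 | T1 X5 | T2 T3 | c
  B -> T1 C | T2 T1 | T2 T3
  C -> A T0 | T1 X6 | T2 T3
  T0 -> b
  T1 -> a
  T2 -> d
  T3 -> c
  X4 -> T1 T2
  X5 -> C T0
  X6 -> C T0

CYK table (by increasing span):
  T[0,0] 'd' = {T2}  orig:{}
  T[1,1] 'a' = {S,T1}  orig:{S}
  T[2,2] 'd' = {T2}  orig:{}
  T[3,3] 'c' = {A,T3}  orig:{A}
  T[4,4] 'b' = {S,T0}  orig:{S}
  T[5,5] 'd' = {T2}  orig:{}
  T[0,1] 'da' = {B}
  T[1,2] 'ad' = {X4}  orig:{}
  T[2,3] 'dc' = {A,B,C}
  T[3,4] 'cb' = {A,C}
  T[4,5] 'bd' = ∅
  T[0,2] 'dad' = ∅
  T[1,3] 'adc' = {B}
  T[2,4] 'dcb' = {A,C,S,X5,X6}  orig:{A,C,S}
  T[3,5] 'cbd' = ∅
  T[0,3] 'dadc' = ∅
  T[1,4] 'adcb' = {A,B,C}
  T[2,5] 'dcbd' = ∅
  T[0,4] 'dadcb' = {S}
  T[1,5] 'adcbd' = ∅
  T[0,5] 'dadcbd' = ∅

S ∉ T[0,5] ⇒ NO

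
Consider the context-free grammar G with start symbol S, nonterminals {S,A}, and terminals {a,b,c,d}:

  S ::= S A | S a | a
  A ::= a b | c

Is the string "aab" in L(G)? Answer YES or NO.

Convert to CNF:
  S -> S A | S T0 | a
  A -> T0 T1 | c
  T0 -> a
  T1 -> b

CYK table (by increasing span):
  cell(0,0) a: {S,T0}  orig:{S}
  cell(1,1) a: {S,T0}  orig:{S}
  cell(2,2) b: {T1}  orig:{}
  cell(0,1) aa: {S}
  cell(1,2) ab: {A}
  cell(0,2) aab: {S}

S ∈ T[0,2] ⇒ YES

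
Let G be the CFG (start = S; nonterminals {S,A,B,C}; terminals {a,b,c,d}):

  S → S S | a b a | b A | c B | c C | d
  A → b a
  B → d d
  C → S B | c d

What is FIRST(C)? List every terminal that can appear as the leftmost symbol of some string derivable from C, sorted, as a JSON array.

Compute FIRST by fixpoint:
pass 1:
  A via A→b a: +{b}
  B via B→d d: +{d}
  C via C→c d: +{c}
  S via S→a b a: +{a}
  S via S→b A: +{b}
  S via S→c B: +{c}
  S via S→d: +{d}
  S: {a,b,c,d}  A: {b}  B: {d}  C: {c}
pass 2:
  C via C→S B: +{a,b,d}
  S: {a,b,c,d}  A: {b}  B: {d}  C: {a,b,c,d}
pass 3: (stable)
  S: {a,b,c,d}  A: {b}  B: {d}  C: {a,b,c,d}

FIRST(C) = ["a", "b", "c", "d"]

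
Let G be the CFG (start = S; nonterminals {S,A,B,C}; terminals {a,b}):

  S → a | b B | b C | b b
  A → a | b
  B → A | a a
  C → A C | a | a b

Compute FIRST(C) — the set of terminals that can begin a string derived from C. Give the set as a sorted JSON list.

FIRST iteration:
[1]
  A via A→a: +{a}
  A via A→b: +{b}
  B via B→A: +{a,b}
  C via C→A C: +{a,b}
  S via S→a: +{a}
  S via S→b B: +{b}
  FIRST[S]={a,b}  FIRST[A]={a,b}  FIRST[B]={a,b}  FIRST[C]={a,b}
[2] (no change)
  FIRST[S]={a,b}  FIRST[A]={a,b}  FIRST[B]={a,b}  FIRST[C]={a,b}

FIRST(C) = ["a", "b"]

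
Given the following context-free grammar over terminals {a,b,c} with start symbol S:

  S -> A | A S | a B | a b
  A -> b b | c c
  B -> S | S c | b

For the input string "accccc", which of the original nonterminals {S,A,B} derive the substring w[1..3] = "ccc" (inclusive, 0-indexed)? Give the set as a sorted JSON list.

Convert to CNF:
  S -> A S | T0 T0 | T1 T1 | T2 B | T2 T0
  A -> T0 T0 | T1 T1
  B -> A S | S T1 | T0 T0 | T1 T1 | T2 B | T2 T0 | b
  T0 -> b
  T1 -> c
  T2 -> a

CYK fill (cells [i..j] with 1 ≤ i ≤ j ≤ 3 only):
  T[1,1] 'c' = {T1}  orig:{}
  T[2,2] 'c' = {T1}  orig:{}
  T[3,3] 'c' = {T1}  orig:{}
  T[1,2] 'cc' = {A,B,S}
  T[2,3] 'cc' = {A,B,S}
  T[1,3] 'ccc' = {B}

Original NTs in T[1,3] deriving "ccc": ["B"]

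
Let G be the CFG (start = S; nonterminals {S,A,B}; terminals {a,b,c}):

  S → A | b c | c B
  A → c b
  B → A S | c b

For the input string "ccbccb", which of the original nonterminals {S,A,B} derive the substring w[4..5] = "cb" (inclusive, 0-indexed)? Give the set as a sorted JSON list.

CNF form of G:
  S -> T0 B | T0 T1 | T1 T0
  A -> T0 T1
  B -> A S | T0 T1
  T0 -> c
  T1 -> b

CYK table (by increasing span) — only the sub-triangle for w[4..5]:
  T[4,4] 'c' = {T0}  orig:{}
  T[5,5] 'b' = {T1}  orig:{}
  T[4,5] 'cb' = {A,B,S}

Original NTs in T[4,5] deriving "cb": ["A", "B", "S"]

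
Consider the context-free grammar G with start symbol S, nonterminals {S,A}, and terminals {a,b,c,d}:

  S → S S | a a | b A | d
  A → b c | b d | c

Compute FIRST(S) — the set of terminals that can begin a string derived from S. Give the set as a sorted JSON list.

FIRST sets, iterate to fixpoint:
pass 1:
  A via A→b c: +{b}
  A via A→c: +{c}
  S via S→a a: +{a}
  S via S→b A: +{b}
  S via S→d: +{d}
  FIRST(S)={a,b,d}  FIRST(A)={b,c}
pass 2: (no change)
  FIRST(S)={a,b,d}  FIRST(A)={b,c}

FIRST(S) = ["a", "b", "d"]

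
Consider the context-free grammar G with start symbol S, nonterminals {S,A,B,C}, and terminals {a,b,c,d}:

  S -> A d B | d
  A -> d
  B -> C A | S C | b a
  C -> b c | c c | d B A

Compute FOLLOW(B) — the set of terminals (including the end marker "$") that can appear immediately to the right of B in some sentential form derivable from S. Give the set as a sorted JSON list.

FIRST sets, iterate to fixpoint:
pass 1:
  A via A→d: +{d}
  B via B→b a: +{b}
  C via C→b c: +{b}
  C via C→c c: +{c}
  C via C→d B A: +{d}
  S via S→A d B: +{d}
  FIRST(S)={d}  FIRST(A)={d}  FIRST(B)={b}  FIRST(C)={b,c,d}
pass 2:
  B via B→C A: +{c,d}
  FIRST(S)={d}  FIRST(A)={d}  FIRST(B)={b,c,d}  FIRST(C)={b,c,d}
pass 3: (no change)
  FIRST(S)={d}  FIRST(A)={d}  FIRST(B)={b,c,d}  FIRST(C)={b,c,d}

FOLLOW iteration:
seed FOLLOW(S) with $
pass 1:
  B→C A: FOLLOW(C) ⊇ FIRST(A) = {d}; new: +{d}
  B→S C: FOLLOW(S) ⊇ FIRST(C) = {b,c,d}; new: +{b,c,d}
  C→d B A: FOLLOW(B) ⊇ FIRST(A) = {d}; new: +{d}
  C→d B A: FOLLOW(A) ⊇ FOLLOW(C) ⊇ {d}; new: +{d}
  S→A d B: FOLLOW(B) ⊇ FOLLOW(S) ⊇ {$,b,c,d}; new: +{$,b,c}
  S: {$,b,c,d}  A: {d}  B: {$,b,c,d}  C: {d}
pass 2:
  B→C A: FOLLOW(A) ⊇ FOLLOW(B) ⊇ {$,b,c,d}; new: +{$,b,c}
  B→S C: FOLLOW(C) ⊇ FOLLOW(B) ⊇ {$,b,c,d}; new: +{$,b,c}
  S: {$,b,c,d}  A: {$,b,c,d}  B: {$,b,c,d}  C: {$,b,c,d}
pass 3: done
  S: {$,b,c,d}  A: {$,b,c,d}  B: {$,b,c,d}  C: {$,b,c,d}

FOLLOW(B) = ["$", "b", "c", "d"]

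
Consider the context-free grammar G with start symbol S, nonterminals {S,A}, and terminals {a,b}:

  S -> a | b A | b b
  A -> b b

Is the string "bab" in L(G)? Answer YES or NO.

CNF form of G:
  S -> T0 A | T0 T0 | a
  A -> T0 T0
  T0 -> b

CYK table (by increasing span):
  cell(0,0) b: {T0}  orig:{}
  cell(1,1) a: {S}
  cell(2,2) b: {T0}  orig:{}
  cell(0,1) ba: ∅
  cell(1,2) ab: ∅
  cell(0,2) bab: ∅

S ∉ T[0,2] ⇒ NO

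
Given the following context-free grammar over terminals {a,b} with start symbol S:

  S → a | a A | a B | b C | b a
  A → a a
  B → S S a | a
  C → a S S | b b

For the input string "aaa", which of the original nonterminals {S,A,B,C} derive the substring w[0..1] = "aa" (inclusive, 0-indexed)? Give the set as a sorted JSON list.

Convert to CNF:
  S -> T0 A | T0 B | T1 C | T1 T0 | a
  A -> T0 T0
  B -> S X2 | a
  C -> T0 X3 | T1 T1
  T0 -> a
  T1 -> b
  X2 -> S T0
  X3 -> S S

CYK table (by increasing span) — only the sub-triangle for w[0..1]:
  cell(0,0) a: {B,S,T0}  orig:{B,S}
  cell(1,1) a: {B,S,T0}  orig:{B,S}
  cell(0,1) aa: {A,S,X2,X3}  orig:{A,S}

Original NTs in T[0,1] deriving "aa": ["A", "S"]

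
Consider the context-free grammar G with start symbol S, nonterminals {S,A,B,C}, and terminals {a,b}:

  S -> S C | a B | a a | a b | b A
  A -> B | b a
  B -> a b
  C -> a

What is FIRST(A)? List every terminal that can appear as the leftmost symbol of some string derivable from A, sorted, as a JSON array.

FIRST iteration:
round 1:
  A via A→b a: +{b}
  B via B→a b: +{a}
  C via C→a: +{a}
  S via S→a B: +{a}
  S via S→b A: +{b}
  S: {a,b}  A: {b}  B: {a}  C: {a}
round 2:
  A via A→B: +{a}
  S: {a,b}  A: {a,b}  B: {a}  C: {a}
round 3: done
  S: {a,b}  A: {a,b}  B: {a}  C: {a}

FIRST(A) = ["a", "b"]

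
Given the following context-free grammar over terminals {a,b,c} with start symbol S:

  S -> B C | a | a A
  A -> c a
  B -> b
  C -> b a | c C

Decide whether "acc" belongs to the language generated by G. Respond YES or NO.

CNF form of G:
  S -> B C | T1 A | a
  A -> T0 T1
  B -> b
  C -> T0 C | T2 T1
  T0 -> c
  T1 -> a
  T2 -> b

CYK fill:
  T[0,0] 'a' = {S,T1}  orig:{S}
  T[1,1] 'c' = {T0}  orig:{}
  T[2,2] 'c' = {T0}  orig:{}
  T[0,1] 'ac' = ∅
  T[1,2] 'cc' = ∅
  T[0,2] 'acc' = ∅

S ∉ T[0,2] ⇒ NO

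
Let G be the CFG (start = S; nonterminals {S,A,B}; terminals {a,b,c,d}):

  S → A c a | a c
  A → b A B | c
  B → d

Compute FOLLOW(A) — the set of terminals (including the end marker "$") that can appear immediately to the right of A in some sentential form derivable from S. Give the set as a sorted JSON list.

FIRST iteration:
pass 1:
  A via A→b A B: +{b}
  A via A→c: +{c}
  B via B→d: +{d}
  S via S→A c a: +{b,c}
  S via S→a c: +{a}
  FIRST(S)={a,b,c}  FIRST(A)={b,c}  FIRST(B)={d}
pass 2: done
  FIRST(S)={a,b,c}  FIRST(A)={b,c}  FIRST(B)={d}

Compute FOLLOW by fixpoint:
FOLLOW(S) := {$}
round 1:
  A→b A B: FOLLOW(A) ⊇ FIRST(B) = {d}; new: +{d}
  A→b A B: FOLLOW(B) ⊇ FOLLOW(A) ⊇ {d}; new: +{d}
  S→A c a: FOLLOW(A) ⊇ FIRST(c) = {c}; new: +{c}
  FOLLOW[S]={$}  FOLLOW[A]={c,d}  FOLLOW[B]={d}
round 2:
  A→b A B: FOLLOW(B) ⊇ FOLLOW(A) ⊇ {c,d}; new: +{c}
  FOLLOW[S]={$}  FOLLOW[A]={c,d}  FOLLOW[B]={c,d}
round 3: — fixpoint
  FOLLOW[S]={$}  FOLLOW[A]={c,d}  FOLLOW[B]={c,d}

FOLLOW(A) = ["c", "d"]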